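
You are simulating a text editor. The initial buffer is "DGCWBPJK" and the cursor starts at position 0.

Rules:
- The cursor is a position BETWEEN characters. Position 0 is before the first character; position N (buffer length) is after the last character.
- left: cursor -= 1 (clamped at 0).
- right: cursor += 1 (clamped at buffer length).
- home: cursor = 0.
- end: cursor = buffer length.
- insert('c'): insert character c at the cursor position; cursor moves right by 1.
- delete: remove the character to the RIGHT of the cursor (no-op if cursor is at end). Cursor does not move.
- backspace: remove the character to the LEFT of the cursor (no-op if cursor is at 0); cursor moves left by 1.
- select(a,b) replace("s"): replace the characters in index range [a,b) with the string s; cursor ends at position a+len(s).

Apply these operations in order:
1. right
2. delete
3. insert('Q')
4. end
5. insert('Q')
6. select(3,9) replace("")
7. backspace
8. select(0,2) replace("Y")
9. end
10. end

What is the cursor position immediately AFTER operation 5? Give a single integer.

Answer: 9

Derivation:
After op 1 (right): buf='DGCWBPJK' cursor=1
After op 2 (delete): buf='DCWBPJK' cursor=1
After op 3 (insert('Q')): buf='DQCWBPJK' cursor=2
After op 4 (end): buf='DQCWBPJK' cursor=8
After op 5 (insert('Q')): buf='DQCWBPJKQ' cursor=9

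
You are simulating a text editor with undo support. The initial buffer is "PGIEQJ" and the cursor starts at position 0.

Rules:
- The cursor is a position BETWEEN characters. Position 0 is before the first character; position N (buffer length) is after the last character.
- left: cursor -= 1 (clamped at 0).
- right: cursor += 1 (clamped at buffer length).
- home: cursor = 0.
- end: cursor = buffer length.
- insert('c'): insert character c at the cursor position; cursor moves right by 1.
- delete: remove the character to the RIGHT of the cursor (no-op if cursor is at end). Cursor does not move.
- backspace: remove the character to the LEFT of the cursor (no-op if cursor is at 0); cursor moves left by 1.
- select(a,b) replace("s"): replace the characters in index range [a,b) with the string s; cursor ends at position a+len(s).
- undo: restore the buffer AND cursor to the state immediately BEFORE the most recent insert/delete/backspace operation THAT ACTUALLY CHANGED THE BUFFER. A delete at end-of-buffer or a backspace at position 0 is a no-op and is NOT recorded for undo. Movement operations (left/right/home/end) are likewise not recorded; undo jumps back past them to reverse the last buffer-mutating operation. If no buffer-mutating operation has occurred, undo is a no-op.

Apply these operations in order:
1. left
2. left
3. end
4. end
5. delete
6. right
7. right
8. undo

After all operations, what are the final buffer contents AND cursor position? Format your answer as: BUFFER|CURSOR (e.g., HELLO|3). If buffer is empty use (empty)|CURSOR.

Answer: PGIEQJ|6

Derivation:
After op 1 (left): buf='PGIEQJ' cursor=0
After op 2 (left): buf='PGIEQJ' cursor=0
After op 3 (end): buf='PGIEQJ' cursor=6
After op 4 (end): buf='PGIEQJ' cursor=6
After op 5 (delete): buf='PGIEQJ' cursor=6
After op 6 (right): buf='PGIEQJ' cursor=6
After op 7 (right): buf='PGIEQJ' cursor=6
After op 8 (undo): buf='PGIEQJ' cursor=6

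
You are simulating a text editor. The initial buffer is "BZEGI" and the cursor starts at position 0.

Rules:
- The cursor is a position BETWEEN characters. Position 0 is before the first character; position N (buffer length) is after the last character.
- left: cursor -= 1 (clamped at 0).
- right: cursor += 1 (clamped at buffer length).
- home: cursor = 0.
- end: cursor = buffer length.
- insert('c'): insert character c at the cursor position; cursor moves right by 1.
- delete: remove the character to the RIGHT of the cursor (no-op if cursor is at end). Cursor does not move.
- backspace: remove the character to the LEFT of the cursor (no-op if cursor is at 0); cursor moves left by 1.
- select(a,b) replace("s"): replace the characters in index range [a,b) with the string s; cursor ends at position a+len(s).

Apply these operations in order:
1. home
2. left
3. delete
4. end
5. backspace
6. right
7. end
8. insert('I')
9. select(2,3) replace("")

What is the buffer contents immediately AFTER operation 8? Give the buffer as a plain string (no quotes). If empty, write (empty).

After op 1 (home): buf='BZEGI' cursor=0
After op 2 (left): buf='BZEGI' cursor=0
After op 3 (delete): buf='ZEGI' cursor=0
After op 4 (end): buf='ZEGI' cursor=4
After op 5 (backspace): buf='ZEG' cursor=3
After op 6 (right): buf='ZEG' cursor=3
After op 7 (end): buf='ZEG' cursor=3
After op 8 (insert('I')): buf='ZEGI' cursor=4

Answer: ZEGI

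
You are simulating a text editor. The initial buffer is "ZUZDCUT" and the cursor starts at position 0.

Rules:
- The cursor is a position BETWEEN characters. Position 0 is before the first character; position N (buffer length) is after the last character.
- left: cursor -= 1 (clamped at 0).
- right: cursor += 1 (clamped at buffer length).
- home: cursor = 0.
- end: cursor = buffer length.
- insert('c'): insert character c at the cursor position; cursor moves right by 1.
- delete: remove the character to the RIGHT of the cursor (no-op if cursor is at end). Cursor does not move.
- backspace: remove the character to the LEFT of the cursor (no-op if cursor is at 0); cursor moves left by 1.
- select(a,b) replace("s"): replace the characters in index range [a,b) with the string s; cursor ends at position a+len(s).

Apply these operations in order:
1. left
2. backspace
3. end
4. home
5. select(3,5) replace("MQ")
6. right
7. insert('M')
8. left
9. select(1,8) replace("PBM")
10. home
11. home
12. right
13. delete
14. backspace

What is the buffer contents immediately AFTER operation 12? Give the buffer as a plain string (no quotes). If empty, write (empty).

Answer: ZPBM

Derivation:
After op 1 (left): buf='ZUZDCUT' cursor=0
After op 2 (backspace): buf='ZUZDCUT' cursor=0
After op 3 (end): buf='ZUZDCUT' cursor=7
After op 4 (home): buf='ZUZDCUT' cursor=0
After op 5 (select(3,5) replace("MQ")): buf='ZUZMQUT' cursor=5
After op 6 (right): buf='ZUZMQUT' cursor=6
After op 7 (insert('M')): buf='ZUZMQUMT' cursor=7
After op 8 (left): buf='ZUZMQUMT' cursor=6
After op 9 (select(1,8) replace("PBM")): buf='ZPBM' cursor=4
After op 10 (home): buf='ZPBM' cursor=0
After op 11 (home): buf='ZPBM' cursor=0
After op 12 (right): buf='ZPBM' cursor=1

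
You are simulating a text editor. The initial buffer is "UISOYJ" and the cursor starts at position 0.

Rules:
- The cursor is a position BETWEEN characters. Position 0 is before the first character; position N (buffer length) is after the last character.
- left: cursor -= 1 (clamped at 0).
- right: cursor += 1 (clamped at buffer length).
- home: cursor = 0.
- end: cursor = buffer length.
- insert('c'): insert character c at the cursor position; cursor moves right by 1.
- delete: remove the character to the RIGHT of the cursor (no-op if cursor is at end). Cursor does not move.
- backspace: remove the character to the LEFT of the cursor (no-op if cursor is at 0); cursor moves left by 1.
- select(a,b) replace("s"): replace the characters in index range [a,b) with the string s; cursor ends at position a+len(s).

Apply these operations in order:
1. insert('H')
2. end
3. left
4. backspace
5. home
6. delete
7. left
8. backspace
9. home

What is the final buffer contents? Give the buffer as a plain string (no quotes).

After op 1 (insert('H')): buf='HUISOYJ' cursor=1
After op 2 (end): buf='HUISOYJ' cursor=7
After op 3 (left): buf='HUISOYJ' cursor=6
After op 4 (backspace): buf='HUISOJ' cursor=5
After op 5 (home): buf='HUISOJ' cursor=0
After op 6 (delete): buf='UISOJ' cursor=0
After op 7 (left): buf='UISOJ' cursor=0
After op 8 (backspace): buf='UISOJ' cursor=0
After op 9 (home): buf='UISOJ' cursor=0

Answer: UISOJ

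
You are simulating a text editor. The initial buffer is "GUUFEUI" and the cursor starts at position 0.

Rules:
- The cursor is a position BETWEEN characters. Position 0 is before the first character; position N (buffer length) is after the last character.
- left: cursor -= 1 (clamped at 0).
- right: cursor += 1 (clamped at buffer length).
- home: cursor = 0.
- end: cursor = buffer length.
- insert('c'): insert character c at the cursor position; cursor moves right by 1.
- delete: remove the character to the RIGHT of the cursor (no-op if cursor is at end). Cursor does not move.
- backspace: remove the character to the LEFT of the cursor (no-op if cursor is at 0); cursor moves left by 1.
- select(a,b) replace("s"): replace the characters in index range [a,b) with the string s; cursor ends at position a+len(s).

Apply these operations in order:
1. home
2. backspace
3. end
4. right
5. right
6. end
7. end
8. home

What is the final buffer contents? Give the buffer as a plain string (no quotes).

Answer: GUUFEUI

Derivation:
After op 1 (home): buf='GUUFEUI' cursor=0
After op 2 (backspace): buf='GUUFEUI' cursor=0
After op 3 (end): buf='GUUFEUI' cursor=7
After op 4 (right): buf='GUUFEUI' cursor=7
After op 5 (right): buf='GUUFEUI' cursor=7
After op 6 (end): buf='GUUFEUI' cursor=7
After op 7 (end): buf='GUUFEUI' cursor=7
After op 8 (home): buf='GUUFEUI' cursor=0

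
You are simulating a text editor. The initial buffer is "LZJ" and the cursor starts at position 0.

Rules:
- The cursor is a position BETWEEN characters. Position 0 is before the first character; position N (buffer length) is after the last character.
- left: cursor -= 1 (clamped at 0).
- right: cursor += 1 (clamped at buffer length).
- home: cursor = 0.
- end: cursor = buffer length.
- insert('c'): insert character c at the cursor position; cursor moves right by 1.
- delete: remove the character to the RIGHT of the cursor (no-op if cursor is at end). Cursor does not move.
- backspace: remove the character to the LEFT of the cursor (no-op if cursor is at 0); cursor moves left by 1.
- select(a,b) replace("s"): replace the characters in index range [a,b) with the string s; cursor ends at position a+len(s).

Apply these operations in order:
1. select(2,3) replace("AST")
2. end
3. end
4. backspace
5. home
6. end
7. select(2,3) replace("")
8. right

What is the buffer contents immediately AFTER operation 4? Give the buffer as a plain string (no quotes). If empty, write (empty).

After op 1 (select(2,3) replace("AST")): buf='LZAST' cursor=5
After op 2 (end): buf='LZAST' cursor=5
After op 3 (end): buf='LZAST' cursor=5
After op 4 (backspace): buf='LZAS' cursor=4

Answer: LZAS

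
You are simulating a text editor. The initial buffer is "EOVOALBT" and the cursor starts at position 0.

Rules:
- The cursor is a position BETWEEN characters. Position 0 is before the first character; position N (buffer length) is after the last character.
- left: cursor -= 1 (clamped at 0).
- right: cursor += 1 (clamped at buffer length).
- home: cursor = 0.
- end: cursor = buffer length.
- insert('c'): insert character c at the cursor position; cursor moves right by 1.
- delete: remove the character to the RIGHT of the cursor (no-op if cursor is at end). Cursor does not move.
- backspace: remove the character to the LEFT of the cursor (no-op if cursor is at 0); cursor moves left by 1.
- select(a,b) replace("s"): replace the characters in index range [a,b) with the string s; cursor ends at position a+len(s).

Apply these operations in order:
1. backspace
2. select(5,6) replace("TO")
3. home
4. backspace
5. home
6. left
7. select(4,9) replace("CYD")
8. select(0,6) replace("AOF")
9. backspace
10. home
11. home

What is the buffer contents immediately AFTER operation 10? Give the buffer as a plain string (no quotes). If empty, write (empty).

Answer: AOD

Derivation:
After op 1 (backspace): buf='EOVOALBT' cursor=0
After op 2 (select(5,6) replace("TO")): buf='EOVOATOBT' cursor=7
After op 3 (home): buf='EOVOATOBT' cursor=0
After op 4 (backspace): buf='EOVOATOBT' cursor=0
After op 5 (home): buf='EOVOATOBT' cursor=0
After op 6 (left): buf='EOVOATOBT' cursor=0
After op 7 (select(4,9) replace("CYD")): buf='EOVOCYD' cursor=7
After op 8 (select(0,6) replace("AOF")): buf='AOFD' cursor=3
After op 9 (backspace): buf='AOD' cursor=2
After op 10 (home): buf='AOD' cursor=0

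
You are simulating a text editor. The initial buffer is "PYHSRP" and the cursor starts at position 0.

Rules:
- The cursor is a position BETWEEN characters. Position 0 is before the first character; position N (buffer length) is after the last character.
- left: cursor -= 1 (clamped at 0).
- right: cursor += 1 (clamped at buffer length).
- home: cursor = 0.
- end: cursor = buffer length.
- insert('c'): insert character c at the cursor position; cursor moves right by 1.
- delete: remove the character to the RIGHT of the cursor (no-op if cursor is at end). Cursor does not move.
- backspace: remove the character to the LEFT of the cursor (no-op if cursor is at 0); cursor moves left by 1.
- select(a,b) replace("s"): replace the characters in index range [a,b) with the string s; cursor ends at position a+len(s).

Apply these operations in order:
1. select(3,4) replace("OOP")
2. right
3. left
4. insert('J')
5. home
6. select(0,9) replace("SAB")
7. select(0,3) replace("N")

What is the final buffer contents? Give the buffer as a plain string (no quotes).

After op 1 (select(3,4) replace("OOP")): buf='PYHOOPRP' cursor=6
After op 2 (right): buf='PYHOOPRP' cursor=7
After op 3 (left): buf='PYHOOPRP' cursor=6
After op 4 (insert('J')): buf='PYHOOPJRP' cursor=7
After op 5 (home): buf='PYHOOPJRP' cursor=0
After op 6 (select(0,9) replace("SAB")): buf='SAB' cursor=3
After op 7 (select(0,3) replace("N")): buf='N' cursor=1

Answer: N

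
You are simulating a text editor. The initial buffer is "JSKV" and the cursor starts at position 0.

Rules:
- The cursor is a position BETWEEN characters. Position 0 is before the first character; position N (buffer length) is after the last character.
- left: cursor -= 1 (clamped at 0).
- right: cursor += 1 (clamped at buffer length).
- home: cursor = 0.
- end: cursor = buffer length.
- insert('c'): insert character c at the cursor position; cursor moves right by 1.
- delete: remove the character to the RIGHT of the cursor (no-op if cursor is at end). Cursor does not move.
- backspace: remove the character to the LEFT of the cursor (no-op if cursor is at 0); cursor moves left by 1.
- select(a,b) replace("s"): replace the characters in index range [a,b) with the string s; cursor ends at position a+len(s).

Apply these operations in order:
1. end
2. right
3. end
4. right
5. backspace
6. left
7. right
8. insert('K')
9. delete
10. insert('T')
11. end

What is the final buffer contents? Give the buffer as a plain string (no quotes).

Answer: JSKKT

Derivation:
After op 1 (end): buf='JSKV' cursor=4
After op 2 (right): buf='JSKV' cursor=4
After op 3 (end): buf='JSKV' cursor=4
After op 4 (right): buf='JSKV' cursor=4
After op 5 (backspace): buf='JSK' cursor=3
After op 6 (left): buf='JSK' cursor=2
After op 7 (right): buf='JSK' cursor=3
After op 8 (insert('K')): buf='JSKK' cursor=4
After op 9 (delete): buf='JSKK' cursor=4
After op 10 (insert('T')): buf='JSKKT' cursor=5
After op 11 (end): buf='JSKKT' cursor=5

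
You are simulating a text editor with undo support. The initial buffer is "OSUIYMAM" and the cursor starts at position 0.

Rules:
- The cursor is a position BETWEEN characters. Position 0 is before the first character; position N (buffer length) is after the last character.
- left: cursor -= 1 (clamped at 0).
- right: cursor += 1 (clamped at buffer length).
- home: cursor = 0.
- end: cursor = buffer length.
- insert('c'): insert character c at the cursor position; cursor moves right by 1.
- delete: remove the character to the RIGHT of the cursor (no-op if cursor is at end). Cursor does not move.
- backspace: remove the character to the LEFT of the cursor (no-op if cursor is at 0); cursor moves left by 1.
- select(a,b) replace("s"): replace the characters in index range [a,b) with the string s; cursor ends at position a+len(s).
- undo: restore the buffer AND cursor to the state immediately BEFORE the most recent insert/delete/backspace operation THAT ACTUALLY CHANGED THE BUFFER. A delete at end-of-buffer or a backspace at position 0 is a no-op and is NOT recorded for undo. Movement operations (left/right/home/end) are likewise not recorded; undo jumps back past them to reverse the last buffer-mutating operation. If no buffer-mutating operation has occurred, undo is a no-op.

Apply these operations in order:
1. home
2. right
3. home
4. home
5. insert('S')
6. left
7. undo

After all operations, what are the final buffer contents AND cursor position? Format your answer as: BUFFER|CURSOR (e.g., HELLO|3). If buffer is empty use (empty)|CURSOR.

Answer: OSUIYMAM|0

Derivation:
After op 1 (home): buf='OSUIYMAM' cursor=0
After op 2 (right): buf='OSUIYMAM' cursor=1
After op 3 (home): buf='OSUIYMAM' cursor=0
After op 4 (home): buf='OSUIYMAM' cursor=0
After op 5 (insert('S')): buf='SOSUIYMAM' cursor=1
After op 6 (left): buf='SOSUIYMAM' cursor=0
After op 7 (undo): buf='OSUIYMAM' cursor=0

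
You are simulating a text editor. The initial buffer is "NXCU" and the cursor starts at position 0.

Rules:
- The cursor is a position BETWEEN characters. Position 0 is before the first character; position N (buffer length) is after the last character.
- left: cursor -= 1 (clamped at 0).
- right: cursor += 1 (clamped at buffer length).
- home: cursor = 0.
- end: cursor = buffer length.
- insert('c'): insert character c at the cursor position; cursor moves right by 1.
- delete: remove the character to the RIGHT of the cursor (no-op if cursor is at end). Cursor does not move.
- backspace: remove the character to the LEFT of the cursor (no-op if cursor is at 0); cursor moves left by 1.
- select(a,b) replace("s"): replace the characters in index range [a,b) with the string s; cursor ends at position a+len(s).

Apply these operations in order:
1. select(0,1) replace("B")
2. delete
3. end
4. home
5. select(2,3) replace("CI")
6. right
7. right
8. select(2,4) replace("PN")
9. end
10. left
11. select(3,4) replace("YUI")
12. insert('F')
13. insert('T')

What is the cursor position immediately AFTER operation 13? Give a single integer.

After op 1 (select(0,1) replace("B")): buf='BXCU' cursor=1
After op 2 (delete): buf='BCU' cursor=1
After op 3 (end): buf='BCU' cursor=3
After op 4 (home): buf='BCU' cursor=0
After op 5 (select(2,3) replace("CI")): buf='BCCI' cursor=4
After op 6 (right): buf='BCCI' cursor=4
After op 7 (right): buf='BCCI' cursor=4
After op 8 (select(2,4) replace("PN")): buf='BCPN' cursor=4
After op 9 (end): buf='BCPN' cursor=4
After op 10 (left): buf='BCPN' cursor=3
After op 11 (select(3,4) replace("YUI")): buf='BCPYUI' cursor=6
After op 12 (insert('F')): buf='BCPYUIF' cursor=7
After op 13 (insert('T')): buf='BCPYUIFT' cursor=8

Answer: 8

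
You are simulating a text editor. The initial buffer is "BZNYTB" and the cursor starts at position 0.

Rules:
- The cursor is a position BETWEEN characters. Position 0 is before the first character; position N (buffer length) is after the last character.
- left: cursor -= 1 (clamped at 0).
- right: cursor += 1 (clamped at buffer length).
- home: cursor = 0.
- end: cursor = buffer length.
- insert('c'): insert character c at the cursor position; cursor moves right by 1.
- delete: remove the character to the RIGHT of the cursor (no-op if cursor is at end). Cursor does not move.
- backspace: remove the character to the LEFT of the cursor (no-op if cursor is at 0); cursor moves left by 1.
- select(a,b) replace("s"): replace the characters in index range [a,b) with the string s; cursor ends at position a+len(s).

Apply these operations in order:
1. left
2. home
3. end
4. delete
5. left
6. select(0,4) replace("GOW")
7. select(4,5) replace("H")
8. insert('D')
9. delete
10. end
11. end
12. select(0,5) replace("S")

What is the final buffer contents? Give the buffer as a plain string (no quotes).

Answer: SD

Derivation:
After op 1 (left): buf='BZNYTB' cursor=0
After op 2 (home): buf='BZNYTB' cursor=0
After op 3 (end): buf='BZNYTB' cursor=6
After op 4 (delete): buf='BZNYTB' cursor=6
After op 5 (left): buf='BZNYTB' cursor=5
After op 6 (select(0,4) replace("GOW")): buf='GOWTB' cursor=3
After op 7 (select(4,5) replace("H")): buf='GOWTH' cursor=5
After op 8 (insert('D')): buf='GOWTHD' cursor=6
After op 9 (delete): buf='GOWTHD' cursor=6
After op 10 (end): buf='GOWTHD' cursor=6
After op 11 (end): buf='GOWTHD' cursor=6
After op 12 (select(0,5) replace("S")): buf='SD' cursor=1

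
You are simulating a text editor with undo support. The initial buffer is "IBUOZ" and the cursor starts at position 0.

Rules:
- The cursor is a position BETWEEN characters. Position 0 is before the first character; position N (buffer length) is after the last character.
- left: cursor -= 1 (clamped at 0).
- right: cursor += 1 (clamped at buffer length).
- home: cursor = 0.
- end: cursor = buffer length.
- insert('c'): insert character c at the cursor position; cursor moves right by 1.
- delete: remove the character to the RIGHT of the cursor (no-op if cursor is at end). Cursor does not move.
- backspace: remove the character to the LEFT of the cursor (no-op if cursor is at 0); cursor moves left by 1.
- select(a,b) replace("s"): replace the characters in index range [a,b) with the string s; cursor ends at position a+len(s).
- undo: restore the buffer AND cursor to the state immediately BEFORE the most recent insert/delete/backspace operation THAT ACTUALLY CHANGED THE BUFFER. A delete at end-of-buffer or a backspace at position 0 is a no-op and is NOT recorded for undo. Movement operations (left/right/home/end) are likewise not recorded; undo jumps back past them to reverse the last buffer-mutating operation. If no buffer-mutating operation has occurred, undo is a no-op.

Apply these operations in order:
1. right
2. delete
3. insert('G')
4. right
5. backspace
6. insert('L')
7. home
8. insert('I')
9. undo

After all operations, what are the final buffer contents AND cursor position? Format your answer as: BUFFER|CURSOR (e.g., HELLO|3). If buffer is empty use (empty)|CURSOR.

After op 1 (right): buf='IBUOZ' cursor=1
After op 2 (delete): buf='IUOZ' cursor=1
After op 3 (insert('G')): buf='IGUOZ' cursor=2
After op 4 (right): buf='IGUOZ' cursor=3
After op 5 (backspace): buf='IGOZ' cursor=2
After op 6 (insert('L')): buf='IGLOZ' cursor=3
After op 7 (home): buf='IGLOZ' cursor=0
After op 8 (insert('I')): buf='IIGLOZ' cursor=1
After op 9 (undo): buf='IGLOZ' cursor=0

Answer: IGLOZ|0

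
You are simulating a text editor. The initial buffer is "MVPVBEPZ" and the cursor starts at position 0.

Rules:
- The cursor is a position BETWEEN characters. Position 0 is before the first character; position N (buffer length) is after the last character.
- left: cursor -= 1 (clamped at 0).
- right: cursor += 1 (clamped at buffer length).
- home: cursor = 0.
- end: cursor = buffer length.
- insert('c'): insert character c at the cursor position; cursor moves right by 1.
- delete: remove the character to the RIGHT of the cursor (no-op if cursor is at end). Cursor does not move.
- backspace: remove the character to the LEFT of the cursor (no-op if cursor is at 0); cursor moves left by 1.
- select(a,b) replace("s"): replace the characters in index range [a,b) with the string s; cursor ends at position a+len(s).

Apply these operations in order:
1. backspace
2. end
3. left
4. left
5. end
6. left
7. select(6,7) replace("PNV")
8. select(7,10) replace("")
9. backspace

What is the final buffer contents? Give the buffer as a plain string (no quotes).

After op 1 (backspace): buf='MVPVBEPZ' cursor=0
After op 2 (end): buf='MVPVBEPZ' cursor=8
After op 3 (left): buf='MVPVBEPZ' cursor=7
After op 4 (left): buf='MVPVBEPZ' cursor=6
After op 5 (end): buf='MVPVBEPZ' cursor=8
After op 6 (left): buf='MVPVBEPZ' cursor=7
After op 7 (select(6,7) replace("PNV")): buf='MVPVBEPNVZ' cursor=9
After op 8 (select(7,10) replace("")): buf='MVPVBEP' cursor=7
After op 9 (backspace): buf='MVPVBE' cursor=6

Answer: MVPVBE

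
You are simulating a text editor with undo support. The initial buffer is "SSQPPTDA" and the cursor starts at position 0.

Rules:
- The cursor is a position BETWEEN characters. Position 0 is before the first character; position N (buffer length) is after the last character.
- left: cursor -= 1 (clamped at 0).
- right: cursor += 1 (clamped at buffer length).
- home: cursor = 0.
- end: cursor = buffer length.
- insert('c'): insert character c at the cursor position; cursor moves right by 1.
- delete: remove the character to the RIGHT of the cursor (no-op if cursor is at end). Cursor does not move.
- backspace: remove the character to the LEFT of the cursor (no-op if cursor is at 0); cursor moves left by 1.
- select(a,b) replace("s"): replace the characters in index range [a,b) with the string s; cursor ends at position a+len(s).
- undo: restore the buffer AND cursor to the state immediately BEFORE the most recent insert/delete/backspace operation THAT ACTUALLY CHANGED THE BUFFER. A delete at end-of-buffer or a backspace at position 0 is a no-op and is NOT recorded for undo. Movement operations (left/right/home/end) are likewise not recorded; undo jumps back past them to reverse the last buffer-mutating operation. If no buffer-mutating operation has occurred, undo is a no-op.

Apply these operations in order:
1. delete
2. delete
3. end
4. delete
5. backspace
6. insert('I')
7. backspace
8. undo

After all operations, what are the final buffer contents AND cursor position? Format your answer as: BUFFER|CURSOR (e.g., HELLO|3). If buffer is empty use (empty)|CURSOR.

Answer: QPPTDI|6

Derivation:
After op 1 (delete): buf='SQPPTDA' cursor=0
After op 2 (delete): buf='QPPTDA' cursor=0
After op 3 (end): buf='QPPTDA' cursor=6
After op 4 (delete): buf='QPPTDA' cursor=6
After op 5 (backspace): buf='QPPTD' cursor=5
After op 6 (insert('I')): buf='QPPTDI' cursor=6
After op 7 (backspace): buf='QPPTD' cursor=5
After op 8 (undo): buf='QPPTDI' cursor=6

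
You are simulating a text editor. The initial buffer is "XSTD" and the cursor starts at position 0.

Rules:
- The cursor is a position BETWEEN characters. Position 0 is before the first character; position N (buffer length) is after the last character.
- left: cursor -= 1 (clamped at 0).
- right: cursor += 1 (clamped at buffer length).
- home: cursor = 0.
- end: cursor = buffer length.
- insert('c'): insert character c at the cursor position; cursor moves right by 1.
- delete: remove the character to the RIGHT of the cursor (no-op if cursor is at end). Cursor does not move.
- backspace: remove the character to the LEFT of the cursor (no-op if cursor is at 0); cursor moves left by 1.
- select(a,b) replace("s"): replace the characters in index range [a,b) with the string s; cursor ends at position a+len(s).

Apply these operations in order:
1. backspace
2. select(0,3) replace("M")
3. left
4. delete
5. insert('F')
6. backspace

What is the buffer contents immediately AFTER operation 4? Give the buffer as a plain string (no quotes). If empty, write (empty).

After op 1 (backspace): buf='XSTD' cursor=0
After op 2 (select(0,3) replace("M")): buf='MD' cursor=1
After op 3 (left): buf='MD' cursor=0
After op 4 (delete): buf='D' cursor=0

Answer: D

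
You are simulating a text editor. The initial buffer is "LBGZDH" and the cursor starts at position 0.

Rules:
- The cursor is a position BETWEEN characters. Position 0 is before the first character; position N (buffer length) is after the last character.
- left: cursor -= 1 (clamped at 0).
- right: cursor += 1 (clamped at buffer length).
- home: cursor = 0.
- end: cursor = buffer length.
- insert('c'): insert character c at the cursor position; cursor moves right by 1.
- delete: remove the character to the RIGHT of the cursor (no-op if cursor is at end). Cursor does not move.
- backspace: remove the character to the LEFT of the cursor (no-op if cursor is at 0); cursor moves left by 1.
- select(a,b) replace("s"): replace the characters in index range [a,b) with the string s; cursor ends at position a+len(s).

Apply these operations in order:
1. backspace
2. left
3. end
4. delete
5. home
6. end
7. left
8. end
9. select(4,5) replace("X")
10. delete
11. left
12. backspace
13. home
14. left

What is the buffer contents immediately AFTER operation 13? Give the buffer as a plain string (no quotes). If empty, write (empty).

After op 1 (backspace): buf='LBGZDH' cursor=0
After op 2 (left): buf='LBGZDH' cursor=0
After op 3 (end): buf='LBGZDH' cursor=6
After op 4 (delete): buf='LBGZDH' cursor=6
After op 5 (home): buf='LBGZDH' cursor=0
After op 6 (end): buf='LBGZDH' cursor=6
After op 7 (left): buf='LBGZDH' cursor=5
After op 8 (end): buf='LBGZDH' cursor=6
After op 9 (select(4,5) replace("X")): buf='LBGZXH' cursor=5
After op 10 (delete): buf='LBGZX' cursor=5
After op 11 (left): buf='LBGZX' cursor=4
After op 12 (backspace): buf='LBGX' cursor=3
After op 13 (home): buf='LBGX' cursor=0

Answer: LBGX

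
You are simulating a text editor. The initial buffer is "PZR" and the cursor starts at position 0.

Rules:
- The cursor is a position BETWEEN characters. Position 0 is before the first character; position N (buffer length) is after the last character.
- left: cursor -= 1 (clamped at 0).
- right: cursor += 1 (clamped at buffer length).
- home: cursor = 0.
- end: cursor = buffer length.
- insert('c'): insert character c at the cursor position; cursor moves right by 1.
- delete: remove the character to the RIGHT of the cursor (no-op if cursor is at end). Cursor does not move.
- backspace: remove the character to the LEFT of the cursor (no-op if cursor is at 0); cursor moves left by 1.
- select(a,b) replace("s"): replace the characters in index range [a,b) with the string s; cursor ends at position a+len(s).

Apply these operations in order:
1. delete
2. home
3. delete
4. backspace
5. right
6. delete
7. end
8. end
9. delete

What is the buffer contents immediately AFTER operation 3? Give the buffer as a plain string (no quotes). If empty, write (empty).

After op 1 (delete): buf='ZR' cursor=0
After op 2 (home): buf='ZR' cursor=0
After op 3 (delete): buf='R' cursor=0

Answer: R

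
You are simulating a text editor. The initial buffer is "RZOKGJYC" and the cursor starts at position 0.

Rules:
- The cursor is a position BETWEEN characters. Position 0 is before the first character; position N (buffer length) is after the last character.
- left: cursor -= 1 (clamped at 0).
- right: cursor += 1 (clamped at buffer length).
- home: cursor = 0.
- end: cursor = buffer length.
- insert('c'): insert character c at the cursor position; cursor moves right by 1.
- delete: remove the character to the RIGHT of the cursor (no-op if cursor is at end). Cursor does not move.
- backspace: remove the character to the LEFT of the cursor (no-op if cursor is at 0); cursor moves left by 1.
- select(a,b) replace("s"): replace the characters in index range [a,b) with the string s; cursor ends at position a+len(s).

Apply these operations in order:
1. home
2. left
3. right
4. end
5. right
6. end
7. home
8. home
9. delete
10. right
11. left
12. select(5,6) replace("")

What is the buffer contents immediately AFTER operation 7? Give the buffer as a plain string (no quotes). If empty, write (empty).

Answer: RZOKGJYC

Derivation:
After op 1 (home): buf='RZOKGJYC' cursor=0
After op 2 (left): buf='RZOKGJYC' cursor=0
After op 3 (right): buf='RZOKGJYC' cursor=1
After op 4 (end): buf='RZOKGJYC' cursor=8
After op 5 (right): buf='RZOKGJYC' cursor=8
After op 6 (end): buf='RZOKGJYC' cursor=8
After op 7 (home): buf='RZOKGJYC' cursor=0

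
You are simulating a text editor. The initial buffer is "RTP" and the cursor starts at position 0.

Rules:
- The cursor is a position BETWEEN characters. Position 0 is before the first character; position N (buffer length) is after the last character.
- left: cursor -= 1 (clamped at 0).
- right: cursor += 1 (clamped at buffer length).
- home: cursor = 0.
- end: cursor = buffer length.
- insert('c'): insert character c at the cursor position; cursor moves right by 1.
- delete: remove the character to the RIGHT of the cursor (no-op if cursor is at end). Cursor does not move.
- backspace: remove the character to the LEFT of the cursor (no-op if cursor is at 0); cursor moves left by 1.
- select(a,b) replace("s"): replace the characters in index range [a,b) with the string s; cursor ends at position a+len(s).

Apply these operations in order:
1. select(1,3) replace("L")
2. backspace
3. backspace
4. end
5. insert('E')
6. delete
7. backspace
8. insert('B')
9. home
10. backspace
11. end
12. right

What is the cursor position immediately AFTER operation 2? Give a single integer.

After op 1 (select(1,3) replace("L")): buf='RL' cursor=2
After op 2 (backspace): buf='R' cursor=1

Answer: 1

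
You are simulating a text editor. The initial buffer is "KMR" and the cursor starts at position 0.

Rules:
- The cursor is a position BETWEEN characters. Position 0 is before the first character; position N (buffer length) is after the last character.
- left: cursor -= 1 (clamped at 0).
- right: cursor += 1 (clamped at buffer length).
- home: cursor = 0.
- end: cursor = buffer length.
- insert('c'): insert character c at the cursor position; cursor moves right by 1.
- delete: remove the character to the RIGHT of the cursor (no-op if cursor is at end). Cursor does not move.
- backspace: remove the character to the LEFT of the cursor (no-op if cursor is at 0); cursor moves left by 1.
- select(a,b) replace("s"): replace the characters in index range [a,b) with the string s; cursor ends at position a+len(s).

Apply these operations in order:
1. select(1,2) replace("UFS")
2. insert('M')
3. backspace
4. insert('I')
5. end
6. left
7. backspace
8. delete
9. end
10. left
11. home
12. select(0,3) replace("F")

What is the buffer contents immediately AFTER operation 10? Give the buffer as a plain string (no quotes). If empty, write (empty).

After op 1 (select(1,2) replace("UFS")): buf='KUFSR' cursor=4
After op 2 (insert('M')): buf='KUFSMR' cursor=5
After op 3 (backspace): buf='KUFSR' cursor=4
After op 4 (insert('I')): buf='KUFSIR' cursor=5
After op 5 (end): buf='KUFSIR' cursor=6
After op 6 (left): buf='KUFSIR' cursor=5
After op 7 (backspace): buf='KUFSR' cursor=4
After op 8 (delete): buf='KUFS' cursor=4
After op 9 (end): buf='KUFS' cursor=4
After op 10 (left): buf='KUFS' cursor=3

Answer: KUFS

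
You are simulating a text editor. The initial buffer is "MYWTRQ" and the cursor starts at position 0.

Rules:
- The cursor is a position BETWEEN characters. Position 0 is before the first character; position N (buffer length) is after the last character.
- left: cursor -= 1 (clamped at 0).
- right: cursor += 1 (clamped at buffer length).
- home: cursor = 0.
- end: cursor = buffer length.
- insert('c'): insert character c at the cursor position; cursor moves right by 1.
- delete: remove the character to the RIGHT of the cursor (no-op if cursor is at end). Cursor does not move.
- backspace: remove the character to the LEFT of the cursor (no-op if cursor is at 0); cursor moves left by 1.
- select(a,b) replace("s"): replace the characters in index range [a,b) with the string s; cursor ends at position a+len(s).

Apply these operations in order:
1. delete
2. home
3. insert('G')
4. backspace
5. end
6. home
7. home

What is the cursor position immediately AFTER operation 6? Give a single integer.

After op 1 (delete): buf='YWTRQ' cursor=0
After op 2 (home): buf='YWTRQ' cursor=0
After op 3 (insert('G')): buf='GYWTRQ' cursor=1
After op 4 (backspace): buf='YWTRQ' cursor=0
After op 5 (end): buf='YWTRQ' cursor=5
After op 6 (home): buf='YWTRQ' cursor=0

Answer: 0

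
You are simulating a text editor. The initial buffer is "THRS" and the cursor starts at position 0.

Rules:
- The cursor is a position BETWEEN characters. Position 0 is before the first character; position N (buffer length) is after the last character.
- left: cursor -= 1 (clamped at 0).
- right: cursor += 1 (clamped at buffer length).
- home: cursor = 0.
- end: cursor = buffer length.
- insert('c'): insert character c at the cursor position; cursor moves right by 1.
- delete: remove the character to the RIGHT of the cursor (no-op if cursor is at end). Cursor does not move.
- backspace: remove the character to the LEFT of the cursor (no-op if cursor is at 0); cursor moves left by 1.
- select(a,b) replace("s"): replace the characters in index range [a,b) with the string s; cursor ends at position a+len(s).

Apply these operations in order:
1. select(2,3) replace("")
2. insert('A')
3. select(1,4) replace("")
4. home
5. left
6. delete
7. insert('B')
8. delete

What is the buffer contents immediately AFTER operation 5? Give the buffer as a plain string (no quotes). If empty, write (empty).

After op 1 (select(2,3) replace("")): buf='THS' cursor=2
After op 2 (insert('A')): buf='THAS' cursor=3
After op 3 (select(1,4) replace("")): buf='T' cursor=1
After op 4 (home): buf='T' cursor=0
After op 5 (left): buf='T' cursor=0

Answer: T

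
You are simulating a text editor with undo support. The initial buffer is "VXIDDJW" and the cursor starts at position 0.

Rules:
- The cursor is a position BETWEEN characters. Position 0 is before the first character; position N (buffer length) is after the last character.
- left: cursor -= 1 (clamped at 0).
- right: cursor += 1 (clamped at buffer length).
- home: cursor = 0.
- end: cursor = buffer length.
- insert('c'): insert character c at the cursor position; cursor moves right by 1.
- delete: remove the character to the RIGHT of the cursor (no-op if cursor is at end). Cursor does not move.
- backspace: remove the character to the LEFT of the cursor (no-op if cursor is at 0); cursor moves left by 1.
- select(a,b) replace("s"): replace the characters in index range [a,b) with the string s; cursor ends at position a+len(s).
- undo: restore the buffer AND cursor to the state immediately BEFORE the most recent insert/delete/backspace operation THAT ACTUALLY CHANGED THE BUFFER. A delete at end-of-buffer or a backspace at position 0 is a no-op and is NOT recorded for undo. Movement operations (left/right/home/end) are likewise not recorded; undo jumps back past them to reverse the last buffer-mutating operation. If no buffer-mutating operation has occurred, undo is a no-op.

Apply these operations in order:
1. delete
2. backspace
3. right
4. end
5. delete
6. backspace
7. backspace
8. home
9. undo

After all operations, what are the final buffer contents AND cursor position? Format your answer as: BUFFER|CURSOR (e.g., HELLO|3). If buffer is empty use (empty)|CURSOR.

Answer: XIDDJ|5

Derivation:
After op 1 (delete): buf='XIDDJW' cursor=0
After op 2 (backspace): buf='XIDDJW' cursor=0
After op 3 (right): buf='XIDDJW' cursor=1
After op 4 (end): buf='XIDDJW' cursor=6
After op 5 (delete): buf='XIDDJW' cursor=6
After op 6 (backspace): buf='XIDDJ' cursor=5
After op 7 (backspace): buf='XIDD' cursor=4
After op 8 (home): buf='XIDD' cursor=0
After op 9 (undo): buf='XIDDJ' cursor=5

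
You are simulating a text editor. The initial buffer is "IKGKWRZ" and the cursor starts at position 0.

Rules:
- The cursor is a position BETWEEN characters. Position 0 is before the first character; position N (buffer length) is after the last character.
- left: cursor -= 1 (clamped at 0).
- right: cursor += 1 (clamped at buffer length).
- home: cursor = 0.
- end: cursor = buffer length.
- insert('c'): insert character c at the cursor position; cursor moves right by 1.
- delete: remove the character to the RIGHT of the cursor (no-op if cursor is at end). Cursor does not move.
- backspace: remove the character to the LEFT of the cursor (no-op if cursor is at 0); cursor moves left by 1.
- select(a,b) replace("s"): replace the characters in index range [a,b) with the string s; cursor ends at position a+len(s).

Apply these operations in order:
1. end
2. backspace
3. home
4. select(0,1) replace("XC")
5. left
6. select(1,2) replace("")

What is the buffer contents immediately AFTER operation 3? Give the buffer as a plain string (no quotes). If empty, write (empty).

Answer: IKGKWR

Derivation:
After op 1 (end): buf='IKGKWRZ' cursor=7
After op 2 (backspace): buf='IKGKWR' cursor=6
After op 3 (home): buf='IKGKWR' cursor=0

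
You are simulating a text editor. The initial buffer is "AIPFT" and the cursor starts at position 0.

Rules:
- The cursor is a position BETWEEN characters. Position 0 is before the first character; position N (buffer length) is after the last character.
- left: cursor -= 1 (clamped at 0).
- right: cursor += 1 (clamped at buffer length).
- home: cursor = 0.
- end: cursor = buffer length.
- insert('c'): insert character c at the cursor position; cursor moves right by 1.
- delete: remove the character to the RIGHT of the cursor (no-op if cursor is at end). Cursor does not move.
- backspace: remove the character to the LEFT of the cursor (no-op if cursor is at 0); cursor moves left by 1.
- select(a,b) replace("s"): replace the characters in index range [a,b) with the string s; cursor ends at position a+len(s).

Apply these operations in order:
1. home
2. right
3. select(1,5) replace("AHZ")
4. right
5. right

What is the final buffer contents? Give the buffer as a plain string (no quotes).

After op 1 (home): buf='AIPFT' cursor=0
After op 2 (right): buf='AIPFT' cursor=1
After op 3 (select(1,5) replace("AHZ")): buf='AAHZ' cursor=4
After op 4 (right): buf='AAHZ' cursor=4
After op 5 (right): buf='AAHZ' cursor=4

Answer: AAHZ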